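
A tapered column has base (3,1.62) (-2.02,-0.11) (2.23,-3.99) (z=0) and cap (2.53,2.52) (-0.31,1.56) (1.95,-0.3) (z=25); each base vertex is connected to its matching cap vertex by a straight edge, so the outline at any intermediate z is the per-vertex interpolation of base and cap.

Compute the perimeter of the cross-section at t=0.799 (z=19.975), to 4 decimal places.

Perimeter at t=0.799: 10.3937

Cross-section at t=0.799: each vertex is (1-t)·p0[i] + t·p1[i].
  v1: (1-0.799)·(3,1.62) + 0.799·(2.53,2.52) = (2.6245,2.3391)
  v2: (1-0.799)·(-2.02,-0.11) + 0.799·(-0.31,1.56) = (-0.6537,1.2243)
  v3: (1-0.799)·(2.23,-3.99) + 0.799·(1.95,-0.3) = (2.0063,-1.0417)
Perimeter = Σ |v_{i+1} − v_i|:
  edge 1→2: √(-3.2782² + -1.1148²) = 3.4625 (running 3.4625)
  edge 2→3: √(2.6600² + -2.2660²) = 3.4943 (running 6.9569)
  edge 3→1: √(0.6182² + 3.3808²) = 3.4368 (running 10.3937)
Perimeter = 10.3937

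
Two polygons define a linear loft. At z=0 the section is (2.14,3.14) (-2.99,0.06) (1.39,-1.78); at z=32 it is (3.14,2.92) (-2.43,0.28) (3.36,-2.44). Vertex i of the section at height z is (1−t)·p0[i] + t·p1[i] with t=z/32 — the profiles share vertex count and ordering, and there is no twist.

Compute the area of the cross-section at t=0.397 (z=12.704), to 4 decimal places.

Area at t=0.397: 12.9827

Cross-section at t=0.397: each vertex is (1-t)·p0[i] + t·p1[i].
  v1: (1-0.397)·(2.14,3.14) + 0.397·(3.14,2.92) = (2.5370,3.0527)
  v2: (1-0.397)·(-2.99,0.06) + 0.397·(-2.43,0.28) = (-2.7677,0.1473)
  v3: (1-0.397)·(1.39,-1.78) + 0.397·(3.36,-2.44) = (2.1721,-2.0420)
Shoelace sum Σ(x_i·y_{i+1} − x_{i+1}·y_i):
  i=1: 2.5370·0.1473 − -2.7677·3.0527 = +8.8226 (running +8.8226)
  i=2: -2.7677·-2.0420 − 2.1721·0.1473 = +5.3316 (running +14.1542)
  i=3: 2.1721·3.0527 − 2.5370·-2.0420 = +11.8113 (running +25.9655)
Area = |Σ|/2 = |25.9655|/2 = 12.9827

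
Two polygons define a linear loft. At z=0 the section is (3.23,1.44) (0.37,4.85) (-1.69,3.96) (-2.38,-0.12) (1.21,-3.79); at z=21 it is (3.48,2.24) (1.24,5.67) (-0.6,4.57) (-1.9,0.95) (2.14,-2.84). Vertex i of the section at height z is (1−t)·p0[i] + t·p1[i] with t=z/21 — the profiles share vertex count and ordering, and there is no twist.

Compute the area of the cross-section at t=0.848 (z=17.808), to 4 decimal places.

Cross-section at t=0.848: each vertex is (1-t)·p0[i] + t·p1[i].
  v1: (1-0.848)·(3.23,1.44) + 0.848·(3.48,2.24) = (3.4420,2.1184)
  v2: (1-0.848)·(0.37,4.85) + 0.848·(1.24,5.67) = (1.1078,5.5454)
  v3: (1-0.848)·(-1.69,3.96) + 0.848·(-0.6,4.57) = (-0.7657,4.4773)
  v4: (1-0.848)·(-2.38,-0.12) + 0.848·(-1.9,0.95) = (-1.9730,0.7874)
  v5: (1-0.848)·(1.21,-3.79) + 0.848·(2.14,-2.84) = (1.9986,-2.9844)
Shoelace sum Σ(x_i·y_{i+1} − x_{i+1}·y_i):
  i=1: 3.4420·5.5454 − 1.1078·2.1184 = +16.7405 (running +16.7405)
  i=2: 1.1078·4.4773 − -0.7657·5.5454 = +9.2057 (running +25.9462)
  i=3: -0.7657·0.7874 − -1.9730·4.4773 = +8.2306 (running +34.1768)
  i=4: -1.9730·-2.9844 − 1.9986·0.7874 = +4.3145 (running +38.4913)
  i=5: 1.9986·2.1184 − 3.4420·-2.9844 = +14.5062 (running +52.9975)
Area = |Σ|/2 = |52.9975|/2 = 26.4987

Area at t=0.848: 26.4987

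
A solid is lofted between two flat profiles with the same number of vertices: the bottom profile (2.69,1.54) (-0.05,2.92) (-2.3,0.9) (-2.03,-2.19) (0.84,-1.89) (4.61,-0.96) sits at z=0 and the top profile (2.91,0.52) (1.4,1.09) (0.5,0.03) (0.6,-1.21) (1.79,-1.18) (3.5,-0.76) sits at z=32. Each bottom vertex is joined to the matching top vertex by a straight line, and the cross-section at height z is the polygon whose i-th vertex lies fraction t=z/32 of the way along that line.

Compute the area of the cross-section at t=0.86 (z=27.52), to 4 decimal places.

Area at t=0.86: 6.4683

Cross-section at t=0.86: each vertex is (1-t)·p0[i] + t·p1[i].
  v1: (1-0.86)·(2.69,1.54) + 0.86·(2.91,0.52) = (2.8792,0.6628)
  v2: (1-0.86)·(-0.05,2.92) + 0.86·(1.4,1.09) = (1.1970,1.3462)
  v3: (1-0.86)·(-2.3,0.9) + 0.86·(0.5,0.03) = (0.1080,0.1518)
  v4: (1-0.86)·(-2.03,-2.19) + 0.86·(0.6,-1.21) = (0.2318,-1.3472)
  v5: (1-0.86)·(0.84,-1.89) + 0.86·(1.79,-1.18) = (1.6570,-1.2794)
  v6: (1-0.86)·(4.61,-0.96) + 0.86·(3.5,-0.76) = (3.6554,-0.7880)
Shoelace sum Σ(x_i·y_{i+1} − x_{i+1}·y_i):
  i=1: 2.8792·1.3462 − 1.1970·0.6628 = +3.0826 (running +3.0826)
  i=2: 1.1970·0.1518 − 0.1080·1.3462 = +0.0363 (running +3.1189)
  i=3: 0.1080·-1.3472 − 0.2318·0.1518 = -0.1807 (running +2.9382)
  i=4: 0.2318·-1.2794 − 1.6570·-1.3472 = +1.9357 (running +4.8740)
  i=5: 1.6570·-0.7880 − 3.6554·-1.2794 = +3.3710 (running +8.2450)
  i=6: 3.6554·0.6628 − 2.8792·-0.7880 = +4.6916 (running +12.9366)
Area = |Σ|/2 = |12.9366|/2 = 6.4683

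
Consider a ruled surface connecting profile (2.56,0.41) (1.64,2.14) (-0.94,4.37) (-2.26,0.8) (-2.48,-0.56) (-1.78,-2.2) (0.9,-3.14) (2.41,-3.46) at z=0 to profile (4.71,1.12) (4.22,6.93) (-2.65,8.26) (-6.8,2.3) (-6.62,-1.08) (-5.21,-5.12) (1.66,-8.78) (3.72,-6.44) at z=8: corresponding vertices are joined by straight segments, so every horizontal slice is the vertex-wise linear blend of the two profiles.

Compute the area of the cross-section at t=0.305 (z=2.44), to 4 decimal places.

Cross-section at t=0.305: each vertex is (1-t)·p0[i] + t·p1[i].
  v1: (1-0.305)·(2.56,0.41) + 0.305·(4.71,1.12) = (3.2157,0.6265)
  v2: (1-0.305)·(1.64,2.14) + 0.305·(4.22,6.93) = (2.4269,3.6010)
  v3: (1-0.305)·(-0.94,4.37) + 0.305·(-2.65,8.26) = (-1.4615,5.5564)
  v4: (1-0.305)·(-2.26,0.8) + 0.305·(-6.8,2.3) = (-3.6447,1.2575)
  v5: (1-0.305)·(-2.48,-0.56) + 0.305·(-6.62,-1.08) = (-3.7427,-0.7186)
  v6: (1-0.305)·(-1.78,-2.2) + 0.305·(-5.21,-5.12) = (-2.8262,-3.0906)
  v7: (1-0.305)·(0.9,-3.14) + 0.305·(1.66,-8.78) = (1.1318,-4.8602)
  v8: (1-0.305)·(2.41,-3.46) + 0.305·(3.72,-6.44) = (2.8096,-4.3689)
Shoelace sum Σ(x_i·y_{i+1} − x_{i+1}·y_i):
  i=1: 3.2157·3.6010 − 2.4269·0.6265 = +10.0592 (running +10.0592)
  i=2: 2.4269·5.5564 − -1.4615·3.6010 = +18.7479 (running +28.8071)
  i=3: -1.4615·1.2575 − -3.6447·5.5564 = +18.4137 (running +47.2208)
  i=4: -3.6447·-0.7186 − -3.7427·1.2575 = +7.3255 (running +54.5463)
  i=5: -3.7427·-3.0906 − -2.8262·-0.7186 = +9.5363 (running +64.0826)
  i=6: -2.8262·-4.8602 − 1.1318·-3.0906 = +17.2336 (running +81.3162)
  i=7: 1.1318·-4.3689 − 2.8096·-4.8602 = +8.7103 (running +90.0265)
  i=8: 2.8096·0.6265 − 3.2157·-4.3689 = +15.8096 (running +105.8361)
Area = |Σ|/2 = |105.8361|/2 = 52.9180

Area at t=0.305: 52.9180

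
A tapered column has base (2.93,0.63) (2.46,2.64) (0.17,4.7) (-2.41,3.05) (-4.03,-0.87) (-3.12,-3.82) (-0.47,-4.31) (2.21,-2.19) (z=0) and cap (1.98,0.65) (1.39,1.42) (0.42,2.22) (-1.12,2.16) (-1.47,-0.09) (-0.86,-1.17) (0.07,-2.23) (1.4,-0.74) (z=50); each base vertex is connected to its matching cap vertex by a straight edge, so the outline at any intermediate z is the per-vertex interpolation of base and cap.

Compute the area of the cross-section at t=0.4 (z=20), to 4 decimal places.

Area at t=0.4: 27.1968

Cross-section at t=0.4: each vertex is (1-t)·p0[i] + t·p1[i].
  v1: (1-0.4)·(2.93,0.63) + 0.4·(1.98,0.65) = (2.5500,0.6380)
  v2: (1-0.4)·(2.46,2.64) + 0.4·(1.39,1.42) = (2.0320,2.1520)
  v3: (1-0.4)·(0.17,4.7) + 0.4·(0.42,2.22) = (0.2700,3.7080)
  v4: (1-0.4)·(-2.41,3.05) + 0.4·(-1.12,2.16) = (-1.8940,2.6940)
  v5: (1-0.4)·(-4.03,-0.87) + 0.4·(-1.47,-0.09) = (-3.0060,-0.5580)
  v6: (1-0.4)·(-3.12,-3.82) + 0.4·(-0.86,-1.17) = (-2.2160,-2.7600)
  v7: (1-0.4)·(-0.47,-4.31) + 0.4·(0.07,-2.23) = (-0.2540,-3.4780)
  v8: (1-0.4)·(2.21,-2.19) + 0.4·(1.4,-0.74) = (1.8860,-1.6100)
Shoelace sum Σ(x_i·y_{i+1} − x_{i+1}·y_i):
  i=1: 2.5500·2.1520 − 2.0320·0.6380 = +4.1912 (running +4.1912)
  i=2: 2.0320·3.7080 − 0.2700·2.1520 = +6.9536 (running +11.1448)
  i=3: 0.2700·2.6940 − -1.8940·3.7080 = +7.7503 (running +18.8951)
  i=4: -1.8940·-0.5580 − -3.0060·2.6940 = +9.1550 (running +28.0501)
  i=5: -3.0060·-2.7600 − -2.2160·-0.5580 = +7.0600 (running +35.1102)
  i=6: -2.2160·-3.4780 − -0.2540·-2.7600 = +7.0062 (running +42.1164)
  i=7: -0.2540·-1.6100 − 1.8860·-3.4780 = +6.9684 (running +49.0848)
  i=8: 1.8860·0.6380 − 2.5500·-1.6100 = +5.3088 (running +54.3936)
Area = |Σ|/2 = |54.3936|/2 = 27.1968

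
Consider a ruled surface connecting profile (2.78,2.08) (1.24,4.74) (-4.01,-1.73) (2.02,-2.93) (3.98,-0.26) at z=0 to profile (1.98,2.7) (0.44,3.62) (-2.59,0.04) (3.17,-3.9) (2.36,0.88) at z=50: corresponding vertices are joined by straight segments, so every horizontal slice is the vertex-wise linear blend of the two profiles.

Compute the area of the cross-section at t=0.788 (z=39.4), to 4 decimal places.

Area at t=0.788: 23.3812

Cross-section at t=0.788: each vertex is (1-t)·p0[i] + t·p1[i].
  v1: (1-0.788)·(2.78,2.08) + 0.788·(1.98,2.7) = (2.1496,2.5686)
  v2: (1-0.788)·(1.24,4.74) + 0.788·(0.44,3.62) = (0.6096,3.8574)
  v3: (1-0.788)·(-4.01,-1.73) + 0.788·(-2.59,0.04) = (-2.8910,-0.3352)
  v4: (1-0.788)·(2.02,-2.93) + 0.788·(3.17,-3.9) = (2.9262,-3.6944)
  v5: (1-0.788)·(3.98,-0.26) + 0.788·(2.36,0.88) = (2.7034,0.6383)
Shoelace sum Σ(x_i·y_{i+1} − x_{i+1}·y_i):
  i=1: 2.1496·3.8574 − 0.6096·2.5686 = +6.7262 (running +6.7262)
  i=2: 0.6096·-0.3352 − -2.8910·3.8574 = +10.9477 (running +17.6738)
  i=3: -2.8910·-3.6944 − 2.9262·-0.3352 = +11.6615 (running +29.3353)
  i=4: 2.9262·0.6383 − 2.7034·-3.6944 = +11.8553 (running +41.1907)
  i=5: 2.7034·2.5686 − 2.1496·0.6383 = +5.5718 (running +46.7625)
Area = |Σ|/2 = |46.7625|/2 = 23.3812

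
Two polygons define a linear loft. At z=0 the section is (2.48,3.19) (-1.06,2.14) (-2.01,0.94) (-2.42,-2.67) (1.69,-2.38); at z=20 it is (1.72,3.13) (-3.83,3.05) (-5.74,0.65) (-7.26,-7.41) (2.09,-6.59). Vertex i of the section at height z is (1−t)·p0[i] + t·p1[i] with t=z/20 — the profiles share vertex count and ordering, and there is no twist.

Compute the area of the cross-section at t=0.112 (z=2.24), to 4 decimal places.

Cross-section at t=0.112: each vertex is (1-t)·p0[i] + t·p1[i].
  v1: (1-0.112)·(2.48,3.19) + 0.112·(1.72,3.13) = (2.3949,3.1833)
  v2: (1-0.112)·(-1.06,2.14) + 0.112·(-3.83,3.05) = (-1.3702,2.2419)
  v3: (1-0.112)·(-2.01,0.94) + 0.112·(-5.74,0.65) = (-2.4278,0.9075)
  v4: (1-0.112)·(-2.42,-2.67) + 0.112·(-7.26,-7.41) = (-2.9621,-3.2009)
  v5: (1-0.112)·(1.69,-2.38) + 0.112·(2.09,-6.59) = (1.7348,-2.8515)
Shoelace sum Σ(x_i·y_{i+1} − x_{i+1}·y_i):
  i=1: 2.3949·2.2419 − -1.3702·3.1833 = +9.7310 (running +9.7310)
  i=2: -1.3702·0.9075 − -2.4278·2.2419 = +4.1993 (running +13.9303)
  i=3: -2.4278·-3.2009 − -2.9621·0.9075 = +10.4591 (running +24.3894)
  i=4: -2.9621·-2.8515 − 1.7348·-3.2009 = +13.9993 (running +38.3887)
  i=5: 1.7348·3.1833 − 2.3949·-2.8515 = +12.3514 (running +50.7401)
Area = |Σ|/2 = |50.7401|/2 = 25.3701

Area at t=0.112: 25.3701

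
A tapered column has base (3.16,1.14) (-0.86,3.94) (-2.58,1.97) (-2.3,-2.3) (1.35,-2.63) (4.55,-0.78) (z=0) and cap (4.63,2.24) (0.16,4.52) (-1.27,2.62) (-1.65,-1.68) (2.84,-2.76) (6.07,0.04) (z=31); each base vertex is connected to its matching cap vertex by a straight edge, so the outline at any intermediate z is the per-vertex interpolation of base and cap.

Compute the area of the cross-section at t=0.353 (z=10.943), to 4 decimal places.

Cross-section at t=0.353: each vertex is (1-t)·p0[i] + t·p1[i].
  v1: (1-0.353)·(3.16,1.14) + 0.353·(4.63,2.24) = (3.6789,1.5283)
  v2: (1-0.353)·(-0.86,3.94) + 0.353·(0.16,4.52) = (-0.4999,4.1447)
  v3: (1-0.353)·(-2.58,1.97) + 0.353·(-1.27,2.62) = (-2.1176,2.1995)
  v4: (1-0.353)·(-2.3,-2.3) + 0.353·(-1.65,-1.68) = (-2.0705,-2.0811)
  v5: (1-0.353)·(1.35,-2.63) + 0.353·(2.84,-2.76) = (1.8760,-2.6759)
  v6: (1-0.353)·(4.55,-0.78) + 0.353·(6.07,0.04) = (5.0866,-0.4905)
Shoelace sum Σ(x_i·y_{i+1} − x_{i+1}·y_i):
  i=1: 3.6789·4.1447 − -0.4999·1.5283 = +16.0122 (running +16.0122)
  i=2: -0.4999·2.1995 − -2.1176·4.1447 = +7.6772 (running +23.6894)
  i=3: -2.1176·-2.0811 − -2.0705·2.1995 = +8.9610 (running +32.6504)
  i=4: -2.0705·-2.6759 − 1.8760·-2.0811 = +9.4447 (running +42.0951)
  i=5: 1.8760·-0.4905 − 5.0866·-2.6759 = +12.6908 (running +54.7860)
  i=6: 5.0866·1.5283 − 3.6789·-0.4905 = +9.5784 (running +64.3644)
Area = |Σ|/2 = |64.3644|/2 = 32.1822

Area at t=0.353: 32.1822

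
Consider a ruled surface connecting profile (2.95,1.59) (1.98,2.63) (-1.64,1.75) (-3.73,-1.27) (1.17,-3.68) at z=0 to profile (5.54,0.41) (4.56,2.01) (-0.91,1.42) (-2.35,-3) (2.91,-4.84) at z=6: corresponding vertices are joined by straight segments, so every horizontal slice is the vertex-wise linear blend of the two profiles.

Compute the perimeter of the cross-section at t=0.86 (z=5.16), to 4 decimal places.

Perimeter at t=0.86: 22.9252

Cross-section at t=0.86: each vertex is (1-t)·p0[i] + t·p1[i].
  v1: (1-0.86)·(2.95,1.59) + 0.86·(5.54,0.41) = (5.1774,0.5752)
  v2: (1-0.86)·(1.98,2.63) + 0.86·(4.56,2.01) = (4.1988,2.0968)
  v3: (1-0.86)·(-1.64,1.75) + 0.86·(-0.91,1.42) = (-1.0122,1.4662)
  v4: (1-0.86)·(-3.73,-1.27) + 0.86·(-2.35,-3) = (-2.5432,-2.7578)
  v5: (1-0.86)·(1.17,-3.68) + 0.86·(2.91,-4.84) = (2.6664,-4.6776)
Perimeter = Σ |v_{i+1} − v_i|:
  edge 1→2: √(-0.9786² + 1.5216²) = 1.8091 (running 1.8091)
  edge 2→3: √(-5.2110² + -0.6306²) = 5.2490 (running 7.0581)
  edge 3→4: √(-1.5310² + -4.2240²) = 4.4929 (running 11.5510)
  edge 4→5: √(5.2096² + -1.9198²) = 5.5521 (running 17.1031)
  edge 5→1: √(2.5110² + 5.2528²) = 5.8221 (running 22.9252)
Perimeter = 22.9252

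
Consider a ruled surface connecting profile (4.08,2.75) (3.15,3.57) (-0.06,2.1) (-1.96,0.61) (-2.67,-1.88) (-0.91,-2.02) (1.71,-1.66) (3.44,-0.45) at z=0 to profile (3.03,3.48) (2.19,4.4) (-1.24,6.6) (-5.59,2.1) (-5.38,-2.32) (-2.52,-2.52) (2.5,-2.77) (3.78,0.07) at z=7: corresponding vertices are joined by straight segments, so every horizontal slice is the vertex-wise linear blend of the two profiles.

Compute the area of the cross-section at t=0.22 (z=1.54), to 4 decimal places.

Area at t=0.22: 30.6856

Cross-section at t=0.22: each vertex is (1-t)·p0[i] + t·p1[i].
  v1: (1-0.22)·(4.08,2.75) + 0.22·(3.03,3.48) = (3.8490,2.9106)
  v2: (1-0.22)·(3.15,3.57) + 0.22·(2.19,4.4) = (2.9388,3.7526)
  v3: (1-0.22)·(-0.06,2.1) + 0.22·(-1.24,6.6) = (-0.3196,3.0900)
  v4: (1-0.22)·(-1.96,0.61) + 0.22·(-5.59,2.1) = (-2.7586,0.9378)
  v5: (1-0.22)·(-2.67,-1.88) + 0.22·(-5.38,-2.32) = (-3.2662,-1.9768)
  v6: (1-0.22)·(-0.91,-2.02) + 0.22·(-2.52,-2.52) = (-1.2642,-2.1300)
  v7: (1-0.22)·(1.71,-1.66) + 0.22·(2.5,-2.77) = (1.8838,-1.9042)
  v8: (1-0.22)·(3.44,-0.45) + 0.22·(3.78,0.07) = (3.5148,-0.3356)
Shoelace sum Σ(x_i·y_{i+1} − x_{i+1}·y_i):
  i=1: 3.8490·3.7526 − 2.9388·2.9106 = +5.8901 (running +5.8901)
  i=2: 2.9388·3.0900 − -0.3196·3.7526 = +10.2802 (running +16.1703)
  i=3: -0.3196·0.9378 − -2.7586·3.0900 = +8.2244 (running +24.3947)
  i=4: -2.7586·-1.9768 − -3.2662·0.9378 = +8.5162 (running +32.9109)
  i=5: -3.2662·-2.1300 − -1.2642·-1.9768 = +4.4579 (running +37.3688)
  i=6: -1.2642·-1.9042 − 1.8838·-2.1300 = +6.4198 (running +43.7886)
  i=7: 1.8838·-0.3356 − 3.5148·-1.9042 = +6.0607 (running +49.8493)
  i=8: 3.5148·2.9106 − 3.8490·-0.3356 = +11.5219 (running +61.3712)
Area = |Σ|/2 = |61.3712|/2 = 30.6856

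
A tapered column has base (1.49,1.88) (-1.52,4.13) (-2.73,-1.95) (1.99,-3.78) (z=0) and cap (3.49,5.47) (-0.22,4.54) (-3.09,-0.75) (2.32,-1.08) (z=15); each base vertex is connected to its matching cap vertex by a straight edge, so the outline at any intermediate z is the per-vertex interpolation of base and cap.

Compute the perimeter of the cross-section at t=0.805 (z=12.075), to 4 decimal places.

Perimeter at t=0.805: 21.3412

Cross-section at t=0.805: each vertex is (1-t)·p0[i] + t·p1[i].
  v1: (1-0.805)·(1.49,1.88) + 0.805·(3.49,5.47) = (3.1000,4.7699)
  v2: (1-0.805)·(-1.52,4.13) + 0.805·(-0.22,4.54) = (-0.4735,4.4600)
  v3: (1-0.805)·(-2.73,-1.95) + 0.805·(-3.09,-0.75) = (-3.0198,-0.9840)
  v4: (1-0.805)·(1.99,-3.78) + 0.805·(2.32,-1.08) = (2.2556,-1.6065)
Perimeter = Σ |v_{i+1} − v_i|:
  edge 1→2: √(-3.5735² + -0.3099²) = 3.5869 (running 3.5869)
  edge 2→3: √(-2.5463² + -5.4440²) = 6.0101 (running 9.5970)
  edge 3→4: √(5.2754² + -0.6225²) = 5.3121 (running 14.9091)
  edge 4→1: √(0.8444² + 6.3764²) = 6.4321 (running 21.3412)
Perimeter = 21.3412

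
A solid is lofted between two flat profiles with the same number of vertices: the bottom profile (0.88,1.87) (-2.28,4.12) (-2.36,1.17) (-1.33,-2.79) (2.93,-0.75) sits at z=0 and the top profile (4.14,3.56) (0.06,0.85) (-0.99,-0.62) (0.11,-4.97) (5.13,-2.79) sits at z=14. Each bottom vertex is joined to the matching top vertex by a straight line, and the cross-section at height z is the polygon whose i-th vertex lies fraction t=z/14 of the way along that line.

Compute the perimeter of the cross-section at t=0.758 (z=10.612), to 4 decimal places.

Cross-section at t=0.758: each vertex is (1-t)·p0[i] + t·p1[i].
  v1: (1-0.758)·(0.88,1.87) + 0.758·(4.14,3.56) = (3.3511,3.1510)
  v2: (1-0.758)·(-2.28,4.12) + 0.758·(0.06,0.85) = (-0.5063,1.6413)
  v3: (1-0.758)·(-2.36,1.17) + 0.758·(-0.99,-0.62) = (-1.3215,-0.1868)
  v4: (1-0.758)·(-1.33,-2.79) + 0.758·(0.11,-4.97) = (-0.2385,-4.4424)
  v5: (1-0.758)·(2.93,-0.75) + 0.758·(5.13,-2.79) = (4.5976,-2.2963)
Perimeter = Σ |v_{i+1} − v_i|:
  edge 1→2: √(-3.8574² + -1.5097²) = 4.1423 (running 4.1423)
  edge 2→3: √(-0.8153² + -1.8282²) = 2.0017 (running 6.1440)
  edge 3→4: √(1.0831² + -4.2556²) = 4.3913 (running 10.5352)
  edge 4→5: √(4.8361² + 2.1461²) = 5.2909 (running 15.8261)
  edge 5→1: √(-1.2465² + 5.4473²) = 5.5881 (running 21.4143)
Perimeter = 21.4143

Perimeter at t=0.758: 21.4143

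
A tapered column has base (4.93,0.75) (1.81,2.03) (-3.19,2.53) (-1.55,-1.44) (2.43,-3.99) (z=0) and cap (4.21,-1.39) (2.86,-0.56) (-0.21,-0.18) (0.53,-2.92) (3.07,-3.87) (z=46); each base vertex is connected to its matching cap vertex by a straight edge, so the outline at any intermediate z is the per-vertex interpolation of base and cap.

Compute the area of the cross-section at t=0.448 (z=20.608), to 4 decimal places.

Cross-section at t=0.448: each vertex is (1-t)·p0[i] + t·p1[i].
  v1: (1-0.448)·(4.93,0.75) + 0.448·(4.21,-1.39) = (4.6074,-0.2087)
  v2: (1-0.448)·(1.81,2.03) + 0.448·(2.86,-0.56) = (2.2804,0.8697)
  v3: (1-0.448)·(-3.19,2.53) + 0.448·(-0.21,-0.18) = (-1.8550,1.3159)
  v4: (1-0.448)·(-1.55,-1.44) + 0.448·(0.53,-2.92) = (-0.6182,-2.1030)
  v5: (1-0.448)·(2.43,-3.99) + 0.448·(3.07,-3.87) = (2.7167,-3.9362)
Shoelace sum Σ(x_i·y_{i+1} − x_{i+1}·y_i):
  i=1: 4.6074·0.8697 − 2.2804·-0.2087 = +4.4830 (running +4.4830)
  i=2: 2.2804·1.3159 − -1.8550·0.8697 = +4.6140 (running +9.0970)
  i=3: -1.8550·-2.1030 − -0.6182·1.3159 = +4.7145 (running +13.8115)
  i=4: -0.6182·-3.9362 − 2.7167·-2.1030 = +8.1466 (running +21.9581)
  i=5: 2.7167·-0.2087 − 4.6074·-3.9362 = +17.5690 (running +39.5271)
Area = |Σ|/2 = |39.5271|/2 = 19.7635

Area at t=0.448: 19.7635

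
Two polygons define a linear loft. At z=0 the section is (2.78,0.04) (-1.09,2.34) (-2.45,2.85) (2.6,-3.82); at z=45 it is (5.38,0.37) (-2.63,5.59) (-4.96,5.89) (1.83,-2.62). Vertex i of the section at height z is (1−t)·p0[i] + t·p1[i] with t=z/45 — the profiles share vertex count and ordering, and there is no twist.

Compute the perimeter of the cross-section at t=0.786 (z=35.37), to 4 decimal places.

Cross-section at t=0.786: each vertex is (1-t)·p0[i] + t·p1[i].
  v1: (1-0.786)·(2.78,0.04) + 0.786·(5.38,0.37) = (4.8236,0.2994)
  v2: (1-0.786)·(-1.09,2.34) + 0.786·(-2.63,5.59) = (-2.3004,4.8945)
  v3: (1-0.786)·(-2.45,2.85) + 0.786·(-4.96,5.89) = (-4.4229,5.2394)
  v4: (1-0.786)·(2.6,-3.82) + 0.786·(1.83,-2.62) = (1.9948,-2.8768)
Perimeter = Σ |v_{i+1} − v_i|:
  edge 1→2: √(-7.1240² + 4.5951²) = 8.4774 (running 8.4774)
  edge 2→3: √(-2.1224² + 0.3449²) = 2.1503 (running 10.6277)
  edge 3→4: √(6.4176² + -8.1162²) = 10.3470 (running 20.9747)
  edge 4→1: √(2.8288² + 3.1762²) = 4.2533 (running 25.2279)
Perimeter = 25.2279

Perimeter at t=0.786: 25.2279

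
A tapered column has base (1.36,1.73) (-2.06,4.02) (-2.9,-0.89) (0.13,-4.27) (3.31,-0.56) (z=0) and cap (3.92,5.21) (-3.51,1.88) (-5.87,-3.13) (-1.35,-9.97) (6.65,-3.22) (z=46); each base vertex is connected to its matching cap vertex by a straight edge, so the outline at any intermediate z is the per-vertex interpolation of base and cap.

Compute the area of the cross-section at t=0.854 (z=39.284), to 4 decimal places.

Cross-section at t=0.854: each vertex is (1-t)·p0[i] + t·p1[i].
  v1: (1-0.854)·(1.36,1.73) + 0.854·(3.92,5.21) = (3.5462,4.7019)
  v2: (1-0.854)·(-2.06,4.02) + 0.854·(-3.51,1.88) = (-3.2983,2.1924)
  v3: (1-0.854)·(-2.9,-0.89) + 0.854·(-5.87,-3.13) = (-5.4364,-2.8030)
  v4: (1-0.854)·(0.13,-4.27) + 0.854·(-1.35,-9.97) = (-1.1339,-9.1378)
  v5: (1-0.854)·(3.31,-0.56) + 0.854·(6.65,-3.22) = (6.1624,-2.8316)
Shoelace sum Σ(x_i·y_{i+1} − x_{i+1}·y_i):
  i=1: 3.5462·2.1924 − -3.2983·4.7019 = +23.2833 (running +23.2833)
  i=2: -3.2983·-2.8030 − -5.4364·2.1924 = +21.1639 (running +44.4472)
  i=3: -5.4364·-9.1378 − -1.1339·-2.8030 = +46.4982 (running +90.9454)
  i=4: -1.1339·-2.8316 − 6.1624·-9.1378 = +59.5213 (running +150.4667)
  i=5: 6.1624·4.7019 − 3.5462·-2.8316 = +39.0166 (running +189.4833)
Area = |Σ|/2 = |189.4833|/2 = 94.7416

Area at t=0.854: 94.7416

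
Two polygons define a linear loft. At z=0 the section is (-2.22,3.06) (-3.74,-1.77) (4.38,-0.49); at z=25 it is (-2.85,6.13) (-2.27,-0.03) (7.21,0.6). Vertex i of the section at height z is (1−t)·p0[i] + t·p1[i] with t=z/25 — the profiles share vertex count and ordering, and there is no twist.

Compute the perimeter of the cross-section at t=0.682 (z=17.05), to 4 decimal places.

Cross-section at t=0.682: each vertex is (1-t)·p0[i] + t·p1[i].
  v1: (1-0.682)·(-2.22,3.06) + 0.682·(-2.85,6.13) = (-2.6497,5.1537)
  v2: (1-0.682)·(-3.74,-1.77) + 0.682·(-2.27,-0.03) = (-2.7375,-0.5833)
  v3: (1-0.682)·(4.38,-0.49) + 0.682·(7.21,0.6) = (6.3101,0.2534)
Perimeter = Σ |v_{i+1} − v_i|:
  edge 1→2: √(-0.0878² + -5.7371²) = 5.7377 (running 5.7377)
  edge 2→3: √(9.0475² + 0.8367²) = 9.0861 (running 14.8239)
  edge 3→1: √(-8.9597² + 4.9004²) = 10.2123 (running 25.0361)
Perimeter = 25.0361

Perimeter at t=0.682: 25.0361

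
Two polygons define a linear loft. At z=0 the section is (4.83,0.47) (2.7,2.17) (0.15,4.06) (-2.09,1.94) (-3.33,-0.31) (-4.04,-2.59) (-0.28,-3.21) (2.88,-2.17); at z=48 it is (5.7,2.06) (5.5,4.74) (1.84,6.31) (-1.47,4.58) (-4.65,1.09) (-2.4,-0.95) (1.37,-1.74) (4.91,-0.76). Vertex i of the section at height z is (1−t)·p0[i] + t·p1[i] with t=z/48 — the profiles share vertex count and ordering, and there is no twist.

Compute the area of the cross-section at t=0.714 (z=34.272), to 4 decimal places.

Area at t=0.714: 51.1633

Cross-section at t=0.714: each vertex is (1-t)·p0[i] + t·p1[i].
  v1: (1-0.714)·(4.83,0.47) + 0.714·(5.7,2.06) = (5.4512,1.6053)
  v2: (1-0.714)·(2.7,2.17) + 0.714·(5.5,4.74) = (4.6992,4.0050)
  v3: (1-0.714)·(0.15,4.06) + 0.714·(1.84,6.31) = (1.3567,5.6665)
  v4: (1-0.714)·(-2.09,1.94) + 0.714·(-1.47,4.58) = (-1.6473,3.8250)
  v5: (1-0.714)·(-3.33,-0.31) + 0.714·(-4.65,1.09) = (-4.2725,0.6896)
  v6: (1-0.714)·(-4.04,-2.59) + 0.714·(-2.4,-0.95) = (-2.8690,-1.4190)
  v7: (1-0.714)·(-0.28,-3.21) + 0.714·(1.37,-1.74) = (0.8981,-2.1604)
  v8: (1-0.714)·(2.88,-2.17) + 0.714·(4.91,-0.76) = (4.3294,-1.1633)
Shoelace sum Σ(x_i·y_{i+1} − x_{i+1}·y_i):
  i=1: 5.4512·4.0050 − 4.6992·1.6053 = +14.2884 (running +14.2884)
  i=2: 4.6992·5.6665 − 1.3567·4.0050 = +21.1946 (running +35.4830)
  i=3: 1.3567·3.8250 − -1.6473·5.6665 = +14.5237 (running +50.0068)
  i=4: -1.6473·0.6896 − -4.2725·3.8250 = +15.2061 (running +65.2128)
  i=5: -4.2725·-1.4190 − -2.8690·0.6896 = +8.0413 (running +73.2541)
  i=6: -2.8690·-2.1604 − 0.8981·-1.4190 = +7.4728 (running +80.7269)
  i=7: 0.8981·-1.1633 − 4.3294·-2.1604 = +8.3086 (running +89.0356)
  i=8: 4.3294·1.6053 − 5.4512·-1.1633 = +13.2910 (running +102.3265)
Area = |Σ|/2 = |102.3265|/2 = 51.1633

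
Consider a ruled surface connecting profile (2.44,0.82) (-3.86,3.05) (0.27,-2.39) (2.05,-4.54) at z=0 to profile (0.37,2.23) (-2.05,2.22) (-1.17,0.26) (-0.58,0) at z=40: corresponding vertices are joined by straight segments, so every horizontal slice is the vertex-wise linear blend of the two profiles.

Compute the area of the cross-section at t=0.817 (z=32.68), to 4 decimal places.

Area at t=0.817: 5.1580

Cross-section at t=0.817: each vertex is (1-t)·p0[i] + t·p1[i].
  v1: (1-0.817)·(2.44,0.82) + 0.817·(0.37,2.23) = (0.7488,1.9720)
  v2: (1-0.817)·(-3.86,3.05) + 0.817·(-2.05,2.22) = (-2.3812,2.3719)
  v3: (1-0.817)·(0.27,-2.39) + 0.817·(-1.17,0.26) = (-0.9065,-0.2250)
  v4: (1-0.817)·(2.05,-4.54) + 0.817·(-0.58,0) = (-0.0987,-0.8308)
Shoelace sum Σ(x_i·y_{i+1} − x_{i+1}·y_i):
  i=1: 0.7488·2.3719 − -2.3812·1.9720 = +6.4718 (running +6.4718)
  i=2: -2.3812·-0.2250 − -0.9065·2.3719 = +2.6857 (running +9.1575)
  i=3: -0.9065·-0.8308 − -0.0987·-0.2250 = +0.7309 (running +9.8885)
  i=4: -0.0987·1.9720 − 0.7488·-0.8308 = +0.4275 (running +10.3159)
Area = |Σ|/2 = |10.3159|/2 = 5.1580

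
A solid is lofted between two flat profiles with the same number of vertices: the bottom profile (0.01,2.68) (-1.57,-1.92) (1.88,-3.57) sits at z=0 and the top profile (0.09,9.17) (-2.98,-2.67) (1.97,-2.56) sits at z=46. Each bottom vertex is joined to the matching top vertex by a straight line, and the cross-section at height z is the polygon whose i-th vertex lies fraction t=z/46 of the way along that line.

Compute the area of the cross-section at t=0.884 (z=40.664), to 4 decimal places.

Area at t=0.884: 26.4048

Cross-section at t=0.884: each vertex is (1-t)·p0[i] + t·p1[i].
  v1: (1-0.884)·(0.01,2.68) + 0.884·(0.09,9.17) = (0.0807,8.4172)
  v2: (1-0.884)·(-1.57,-1.92) + 0.884·(-2.98,-2.67) = (-2.8164,-2.5830)
  v3: (1-0.884)·(1.88,-3.57) + 0.884·(1.97,-2.56) = (1.9596,-2.6772)
Shoelace sum Σ(x_i·y_{i+1} − x_{i+1}·y_i):
  i=1: 0.0807·-2.5830 − -2.8164·8.4172 = +23.4979 (running +23.4979)
  i=2: -2.8164·-2.6772 − 1.9596·-2.5830 = +12.6016 (running +36.0995)
  i=3: 1.9596·8.4172 − 0.0807·-2.6772 = +16.7100 (running +52.8096)
Area = |Σ|/2 = |52.8096|/2 = 26.4048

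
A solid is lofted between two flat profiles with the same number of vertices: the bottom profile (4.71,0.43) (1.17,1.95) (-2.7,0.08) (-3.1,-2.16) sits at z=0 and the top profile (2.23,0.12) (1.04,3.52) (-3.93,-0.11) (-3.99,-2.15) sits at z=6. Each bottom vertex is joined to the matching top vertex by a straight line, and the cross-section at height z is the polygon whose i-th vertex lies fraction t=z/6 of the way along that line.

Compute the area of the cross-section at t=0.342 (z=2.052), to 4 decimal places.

Cross-section at t=0.342: each vertex is (1-t)·p0[i] + t·p1[i].
  v1: (1-0.342)·(4.71,0.43) + 0.342·(2.23,0.12) = (3.8618,0.3240)
  v2: (1-0.342)·(1.17,1.95) + 0.342·(1.04,3.52) = (1.1255,2.4869)
  v3: (1-0.342)·(-2.7,0.08) + 0.342·(-3.93,-0.11) = (-3.1207,0.0150)
  v4: (1-0.342)·(-3.1,-2.16) + 0.342·(-3.99,-2.15) = (-3.4044,-2.1566)
Shoelace sum Σ(x_i·y_{i+1} − x_{i+1}·y_i):
  i=1: 3.8618·2.4869 − 1.1255·0.3240 = +9.2395 (running +9.2395)
  i=2: 1.1255·0.0150 − -3.1207·2.4869 = +7.7778 (running +17.0173)
  i=3: -3.1207·-2.1566 − -3.4044·0.0150 = +6.7811 (running +23.7984)
  i=4: -3.4044·0.3240 − 3.8618·-2.1566 = +7.2254 (running +31.0238)
Area = |Σ|/2 = |31.0238|/2 = 15.5119

Area at t=0.342: 15.5119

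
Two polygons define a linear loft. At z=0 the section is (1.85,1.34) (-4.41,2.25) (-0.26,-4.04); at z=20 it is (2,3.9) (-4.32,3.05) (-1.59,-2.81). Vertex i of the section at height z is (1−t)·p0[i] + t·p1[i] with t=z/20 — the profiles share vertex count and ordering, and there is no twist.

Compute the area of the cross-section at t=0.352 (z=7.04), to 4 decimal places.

Cross-section at t=0.352: each vertex is (1-t)·p0[i] + t·p1[i].
  v1: (1-0.352)·(1.85,1.34) + 0.352·(2,3.9) = (1.9028,2.2411)
  v2: (1-0.352)·(-4.41,2.25) + 0.352·(-4.32,3.05) = (-4.3783,2.5316)
  v3: (1-0.352)·(-0.26,-4.04) + 0.352·(-1.59,-2.81) = (-0.7282,-3.6070)
Shoelace sum Σ(x_i·y_{i+1} − x_{i+1}·y_i):
  i=1: 1.9028·2.5316 − -4.3783·2.2411 = +14.6295 (running +14.6295)
  i=2: -4.3783·-3.6070 − -0.7282·2.5316 = +17.6362 (running +32.2657)
  i=3: -0.7282·2.2411 − 1.9028·-3.6070 = +5.2316 (running +37.4972)
Area = |Σ|/2 = |37.4972|/2 = 18.7486

Area at t=0.352: 18.7486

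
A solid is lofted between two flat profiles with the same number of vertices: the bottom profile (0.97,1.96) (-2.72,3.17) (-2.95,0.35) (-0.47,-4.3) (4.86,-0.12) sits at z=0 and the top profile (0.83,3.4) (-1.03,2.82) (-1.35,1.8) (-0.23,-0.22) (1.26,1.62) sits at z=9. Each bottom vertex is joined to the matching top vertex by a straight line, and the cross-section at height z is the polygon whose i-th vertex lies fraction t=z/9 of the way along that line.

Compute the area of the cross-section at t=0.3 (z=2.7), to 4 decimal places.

Cross-section at t=0.3: each vertex is (1-t)·p0[i] + t·p1[i].
  v1: (1-0.3)·(0.97,1.96) + 0.3·(0.83,3.4) = (0.9280,2.3920)
  v2: (1-0.3)·(-2.72,3.17) + 0.3·(-1.03,2.82) = (-2.2130,3.0650)
  v3: (1-0.3)·(-2.95,0.35) + 0.3·(-1.35,1.8) = (-2.4700,0.7850)
  v4: (1-0.3)·(-0.47,-4.3) + 0.3·(-0.23,-0.22) = (-0.3980,-3.0760)
  v5: (1-0.3)·(4.86,-0.12) + 0.3·(1.26,1.62) = (3.7800,0.4020)
Shoelace sum Σ(x_i·y_{i+1} − x_{i+1}·y_i):
  i=1: 0.9280·3.0650 − -2.2130·2.3920 = +8.1378 (running +8.1378)
  i=2: -2.2130·0.7850 − -2.4700·3.0650 = +5.8333 (running +13.9712)
  i=3: -2.4700·-3.0760 − -0.3980·0.7850 = +7.9101 (running +21.8813)
  i=4: -0.3980·0.4020 − 3.7800·-3.0760 = +11.4673 (running +33.3486)
  i=5: 3.7800·2.3920 − 0.9280·0.4020 = +8.6687 (running +42.0173)
Area = |Σ|/2 = |42.0173|/2 = 21.0086

Area at t=0.3: 21.0086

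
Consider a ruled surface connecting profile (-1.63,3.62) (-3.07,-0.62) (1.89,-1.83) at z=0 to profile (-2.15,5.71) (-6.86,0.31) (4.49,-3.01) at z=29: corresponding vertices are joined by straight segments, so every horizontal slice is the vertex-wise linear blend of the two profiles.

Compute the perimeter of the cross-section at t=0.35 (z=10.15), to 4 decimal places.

Perimeter at t=0.35: 20.8193

Cross-section at t=0.35: each vertex is (1-t)·p0[i] + t·p1[i].
  v1: (1-0.35)·(-1.63,3.62) + 0.35·(-2.15,5.71) = (-1.8120,4.3515)
  v2: (1-0.35)·(-3.07,-0.62) + 0.35·(-6.86,0.31) = (-4.3965,-0.2945)
  v3: (1-0.35)·(1.89,-1.83) + 0.35·(4.49,-3.01) = (2.8000,-2.2430)
Perimeter = Σ |v_{i+1} − v_i|:
  edge 1→2: √(-2.5845² + -4.6460²) = 5.3165 (running 5.3165)
  edge 2→3: √(7.1965² + -1.9485²) = 7.4556 (running 12.7721)
  edge 3→1: √(-4.6120² + 6.5945²) = 8.0472 (running 20.8193)
Perimeter = 20.8193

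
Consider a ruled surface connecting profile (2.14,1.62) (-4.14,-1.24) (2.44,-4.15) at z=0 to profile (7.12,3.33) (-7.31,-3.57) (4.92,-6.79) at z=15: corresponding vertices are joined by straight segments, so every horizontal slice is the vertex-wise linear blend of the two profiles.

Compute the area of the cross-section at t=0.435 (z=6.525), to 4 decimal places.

Cross-section at t=0.435: each vertex is (1-t)·p0[i] + t·p1[i].
  v1: (1-0.435)·(2.14,1.62) + 0.435·(7.12,3.33) = (4.3063,2.3639)
  v2: (1-0.435)·(-4.14,-1.24) + 0.435·(-7.31,-3.57) = (-5.5189,-2.2535)
  v3: (1-0.435)·(2.44,-4.15) + 0.435·(4.92,-6.79) = (3.5188,-5.2984)
Shoelace sum Σ(x_i·y_{i+1} − x_{i+1}·y_i):
  i=1: 4.3063·-2.2535 − -5.5189·2.3639 = +3.3415 (running +3.3415)
  i=2: -5.5189·-5.2984 − 3.5188·-2.2535 = +37.1714 (running +40.5129)
  i=3: 3.5188·2.3639 − 4.3063·-5.2984 = +31.1344 (running +71.6473)
Area = |Σ|/2 = |71.6473|/2 = 35.8237

Area at t=0.435: 35.8237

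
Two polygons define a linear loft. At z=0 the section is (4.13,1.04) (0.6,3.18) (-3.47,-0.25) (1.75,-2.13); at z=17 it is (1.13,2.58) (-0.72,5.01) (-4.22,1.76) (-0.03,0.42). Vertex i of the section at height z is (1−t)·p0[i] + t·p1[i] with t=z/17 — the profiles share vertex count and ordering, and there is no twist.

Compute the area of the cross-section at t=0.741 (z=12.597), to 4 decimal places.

Cross-section at t=0.741: each vertex is (1-t)·p0[i] + t·p1[i].
  v1: (1-0.741)·(4.13,1.04) + 0.741·(1.13,2.58) = (1.9070,2.1811)
  v2: (1-0.741)·(0.6,3.18) + 0.741·(-0.72,5.01) = (-0.3781,4.5360)
  v3: (1-0.741)·(-3.47,-0.25) + 0.741·(-4.22,1.76) = (-4.0258,1.2394)
  v4: (1-0.741)·(1.75,-2.13) + 0.741·(-0.03,0.42) = (0.4310,-0.2404)
Shoelace sum Σ(x_i·y_{i+1} − x_{i+1}·y_i):
  i=1: 1.9070·4.5360 − -0.3781·2.1811 = +9.4749 (running +9.4749)
  i=2: -0.3781·1.2394 − -4.0258·4.5360 = +17.7923 (running +27.2672)
  i=3: -4.0258·-0.2404 − 0.4310·1.2394 = +0.4338 (running +27.7010)
  i=4: 0.4310·2.1811 − 1.9070·-0.2404 = +1.3987 (running +29.0997)
Area = |Σ|/2 = |29.0997|/2 = 14.5498

Area at t=0.741: 14.5498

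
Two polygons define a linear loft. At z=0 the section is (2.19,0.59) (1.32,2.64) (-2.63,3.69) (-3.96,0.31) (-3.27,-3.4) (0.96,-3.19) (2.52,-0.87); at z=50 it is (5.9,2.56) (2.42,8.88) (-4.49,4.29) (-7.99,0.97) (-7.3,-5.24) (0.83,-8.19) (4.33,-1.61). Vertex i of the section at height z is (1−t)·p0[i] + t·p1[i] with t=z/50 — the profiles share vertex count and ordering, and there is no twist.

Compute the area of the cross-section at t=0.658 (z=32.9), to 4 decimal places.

Area at t=0.658: 99.6569

Cross-section at t=0.658: each vertex is (1-t)·p0[i] + t·p1[i].
  v1: (1-0.658)·(2.19,0.59) + 0.658·(5.9,2.56) = (4.6312,1.8863)
  v2: (1-0.658)·(1.32,2.64) + 0.658·(2.42,8.88) = (2.0438,6.7459)
  v3: (1-0.658)·(-2.63,3.69) + 0.658·(-4.49,4.29) = (-3.8539,4.0848)
  v4: (1-0.658)·(-3.96,0.31) + 0.658·(-7.99,0.97) = (-6.6117,0.7443)
  v5: (1-0.658)·(-3.27,-3.4) + 0.658·(-7.3,-5.24) = (-5.9217,-4.6107)
  v6: (1-0.658)·(0.96,-3.19) + 0.658·(0.83,-8.19) = (0.8745,-6.4800)
  v7: (1-0.658)·(2.52,-0.87) + 0.658·(4.33,-1.61) = (3.7110,-1.3569)
Shoelace sum Σ(x_i·y_{i+1} − x_{i+1}·y_i):
  i=1: 4.6312·6.7459 − 2.0438·1.8863 = +27.3864 (running +27.3864)
  i=2: 2.0438·4.0848 − -3.8539·6.7459 = +34.3465 (running +61.7329)
  i=3: -3.8539·0.7443 − -6.6117·4.0848 = +24.1393 (running +85.8722)
  i=4: -6.6117·-4.6107 − -5.9217·0.7443 = +34.8923 (running +120.7645)
  i=5: -5.9217·-6.4800 − 0.8745·-4.6107 = +42.4048 (running +163.1693)
  i=6: 0.8745·-1.3569 − 3.7110·-6.4800 = +22.8606 (running +186.0298)
  i=7: 3.7110·1.8863 − 4.6312·-1.3569 = +13.2840 (running +199.3139)
Area = |Σ|/2 = |199.3139|/2 = 99.6569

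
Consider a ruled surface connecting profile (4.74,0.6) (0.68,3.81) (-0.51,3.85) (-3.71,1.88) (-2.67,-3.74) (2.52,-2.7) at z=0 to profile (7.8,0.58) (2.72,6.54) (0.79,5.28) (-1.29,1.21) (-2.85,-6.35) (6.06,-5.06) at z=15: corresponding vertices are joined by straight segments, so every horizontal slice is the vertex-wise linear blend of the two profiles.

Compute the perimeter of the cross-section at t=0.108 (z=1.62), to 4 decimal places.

Cross-section at t=0.108: each vertex is (1-t)·p0[i] + t·p1[i].
  v1: (1-0.108)·(4.74,0.6) + 0.108·(7.8,0.58) = (5.0705,0.5978)
  v2: (1-0.108)·(0.68,3.81) + 0.108·(2.72,6.54) = (0.9003,4.1048)
  v3: (1-0.108)·(-0.51,3.85) + 0.108·(0.79,5.28) = (-0.3696,4.0044)
  v4: (1-0.108)·(-3.71,1.88) + 0.108·(-1.29,1.21) = (-3.4486,1.8076)
  v5: (1-0.108)·(-2.67,-3.74) + 0.108·(-2.85,-6.35) = (-2.6894,-4.0219)
  v6: (1-0.108)·(2.52,-2.7) + 0.108·(6.06,-5.06) = (2.9023,-2.9549)
Perimeter = Σ |v_{i+1} − v_i|:
  edge 1→2: √(-4.1702² + 3.5070²) = 5.4488 (running 5.4488)
  edge 2→3: √(-1.2699² + -0.1004²) = 1.2739 (running 6.7227)
  edge 3→4: √(-3.0790² + -2.1968²) = 3.7824 (running 10.5051)
  edge 4→5: √(0.7592² + -5.8295²) = 5.8787 (running 16.3838)
  edge 5→6: √(5.5918² + 1.0670²) = 5.6927 (running 22.0765)
  edge 6→1: √(2.1682² + 3.5527²) = 4.1621 (running 26.2385)
Perimeter = 26.2385

Perimeter at t=0.108: 26.2385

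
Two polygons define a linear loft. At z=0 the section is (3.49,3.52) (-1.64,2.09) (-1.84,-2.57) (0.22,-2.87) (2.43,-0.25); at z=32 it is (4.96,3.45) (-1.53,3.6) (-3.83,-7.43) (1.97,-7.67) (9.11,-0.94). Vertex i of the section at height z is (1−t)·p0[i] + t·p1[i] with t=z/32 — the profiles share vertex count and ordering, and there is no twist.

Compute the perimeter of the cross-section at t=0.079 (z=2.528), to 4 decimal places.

Perimeter at t=0.079: 20.7492

Cross-section at t=0.079: each vertex is (1-t)·p0[i] + t·p1[i].
  v1: (1-0.079)·(3.49,3.52) + 0.079·(4.96,3.45) = (3.6061,3.5145)
  v2: (1-0.079)·(-1.64,2.09) + 0.079·(-1.53,3.6) = (-1.6313,2.2093)
  v3: (1-0.079)·(-1.84,-2.57) + 0.079·(-3.83,-7.43) = (-1.9972,-2.9539)
  v4: (1-0.079)·(0.22,-2.87) + 0.079·(1.97,-7.67) = (0.3583,-3.2492)
  v5: (1-0.079)·(2.43,-0.25) + 0.079·(9.11,-0.94) = (2.9577,-0.3045)
Perimeter = Σ |v_{i+1} − v_i|:
  edge 1→2: √(-5.2374² + -1.3052²) = 5.3976 (running 5.3976)
  edge 2→3: √(-0.3659² + -5.1632²) = 5.1762 (running 10.5738)
  edge 3→4: √(2.3555² + -0.2953²) = 2.3739 (running 12.9477)
  edge 4→5: √(2.5995² + 2.9447²) = 3.9279 (running 16.8756)
  edge 5→1: √(0.6484² + 3.8190²) = 3.8736 (running 20.7492)
Perimeter = 20.7492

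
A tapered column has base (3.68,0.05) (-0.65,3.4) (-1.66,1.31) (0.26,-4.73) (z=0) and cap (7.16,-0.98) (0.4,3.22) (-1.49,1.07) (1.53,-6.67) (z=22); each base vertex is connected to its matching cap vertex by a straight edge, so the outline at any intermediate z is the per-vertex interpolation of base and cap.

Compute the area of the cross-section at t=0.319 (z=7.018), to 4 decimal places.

Cross-section at t=0.319: each vertex is (1-t)·p0[i] + t·p1[i].
  v1: (1-0.319)·(3.68,0.05) + 0.319·(7.16,-0.98) = (4.7901,-0.2786)
  v2: (1-0.319)·(-0.65,3.4) + 0.319·(0.4,3.22) = (-0.3151,3.3426)
  v3: (1-0.319)·(-1.66,1.31) + 0.319·(-1.49,1.07) = (-1.6058,1.2334)
  v4: (1-0.319)·(0.26,-4.73) + 0.319·(1.53,-6.67) = (0.6651,-5.3489)
Shoelace sum Σ(x_i·y_{i+1} − x_{i+1}·y_i):
  i=1: 4.7901·3.3426 − -0.3151·-0.2786 = +15.9236 (running +15.9236)
  i=2: -0.3151·1.2334 − -1.6058·3.3426 = +4.9788 (running +20.9024)
  i=3: -1.6058·-5.3489 − 0.6651·1.2334 = +7.7686 (running +28.6711)
  i=4: 0.6651·-0.2786 − 4.7901·-5.3489 = +25.4364 (running +54.1075)
Area = |Σ|/2 = |54.1075|/2 = 27.0537

Area at t=0.319: 27.0537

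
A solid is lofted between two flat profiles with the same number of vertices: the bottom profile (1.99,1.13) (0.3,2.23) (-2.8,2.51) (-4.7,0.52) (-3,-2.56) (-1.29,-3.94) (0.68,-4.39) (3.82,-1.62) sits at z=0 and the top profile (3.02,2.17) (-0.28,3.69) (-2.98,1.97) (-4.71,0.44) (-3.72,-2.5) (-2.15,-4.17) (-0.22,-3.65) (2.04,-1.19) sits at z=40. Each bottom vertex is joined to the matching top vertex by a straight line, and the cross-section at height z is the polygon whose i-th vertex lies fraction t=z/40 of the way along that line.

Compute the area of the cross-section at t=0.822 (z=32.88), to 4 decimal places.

Cross-section at t=0.822: each vertex is (1-t)·p0[i] + t·p1[i].
  v1: (1-0.822)·(1.99,1.13) + 0.822·(3.02,2.17) = (2.8367,1.9849)
  v2: (1-0.822)·(0.3,2.23) + 0.822·(-0.28,3.69) = (-0.1768,3.4301)
  v3: (1-0.822)·(-2.8,2.51) + 0.822·(-2.98,1.97) = (-2.9480,2.0661)
  v4: (1-0.822)·(-4.7,0.52) + 0.822·(-4.71,0.44) = (-4.7082,0.4542)
  v5: (1-0.822)·(-3,-2.56) + 0.822·(-3.72,-2.5) = (-3.5918,-2.5107)
  v6: (1-0.822)·(-1.29,-3.94) + 0.822·(-2.15,-4.17) = (-1.9969,-4.1291)
  v7: (1-0.822)·(0.68,-4.39) + 0.822·(-0.22,-3.65) = (-0.0598,-3.7817)
  v8: (1-0.822)·(3.82,-1.62) + 0.822·(2.04,-1.19) = (2.3568,-1.2665)
Shoelace sum Σ(x_i·y_{i+1} − x_{i+1}·y_i):
  i=1: 2.8367·3.4301 − -0.1768·1.9849 = +10.0809 (running +10.0809)
  i=2: -0.1768·2.0661 − -2.9480·3.4301 = +9.7466 (running +19.8276)
  i=3: -2.9480·0.4542 − -4.7082·2.0661 = +8.3887 (running +28.2162)
  i=4: -4.7082·-2.5107 − -3.5918·0.4542 = +13.4524 (running +41.6686)
  i=5: -3.5918·-4.1291 − -1.9969·-2.5107 = +9.8173 (running +51.4859)
  i=6: -1.9969·-3.7817 − -0.0598·-4.1291 = +7.3049 (running +58.7908)
  i=7: -0.0598·-1.2665 − 2.3568·-3.7817 = +8.9886 (running +67.7795)
  i=8: 2.3568·1.9849 − 2.8367·-1.2665 = +8.2708 (running +76.0502)
Area = |Σ|/2 = |76.0502|/2 = 38.0251

Area at t=0.822: 38.0251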